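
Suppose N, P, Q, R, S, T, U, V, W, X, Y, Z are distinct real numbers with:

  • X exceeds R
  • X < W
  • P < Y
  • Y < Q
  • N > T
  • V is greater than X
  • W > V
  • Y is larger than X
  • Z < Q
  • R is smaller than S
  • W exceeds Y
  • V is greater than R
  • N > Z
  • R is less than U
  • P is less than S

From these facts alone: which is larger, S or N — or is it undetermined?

undetermined

Following every chain through S: below S we get R, P.
N is not reached, and no chain runs the other way from N to S.
So the given relations leave the order of S and N undetermined.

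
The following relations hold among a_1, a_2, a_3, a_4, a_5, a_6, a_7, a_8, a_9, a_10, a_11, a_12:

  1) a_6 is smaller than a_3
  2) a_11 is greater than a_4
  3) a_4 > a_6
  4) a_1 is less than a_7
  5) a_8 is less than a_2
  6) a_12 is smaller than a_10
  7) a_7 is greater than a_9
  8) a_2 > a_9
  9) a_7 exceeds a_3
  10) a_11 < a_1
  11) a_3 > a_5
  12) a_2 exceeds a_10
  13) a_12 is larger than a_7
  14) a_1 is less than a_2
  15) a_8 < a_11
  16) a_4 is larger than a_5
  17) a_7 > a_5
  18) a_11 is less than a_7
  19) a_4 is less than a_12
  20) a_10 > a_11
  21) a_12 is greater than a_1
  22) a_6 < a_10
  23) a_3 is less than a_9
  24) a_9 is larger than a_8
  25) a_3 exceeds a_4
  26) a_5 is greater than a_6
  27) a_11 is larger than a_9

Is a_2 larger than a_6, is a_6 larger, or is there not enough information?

Chaining the given relations: a_6 < a_5 < a_4 < a_3 < a_9 < a_11 < a_1 < a_7 < a_12 < a_10 < a_2.
So a_2 is larger.

a_2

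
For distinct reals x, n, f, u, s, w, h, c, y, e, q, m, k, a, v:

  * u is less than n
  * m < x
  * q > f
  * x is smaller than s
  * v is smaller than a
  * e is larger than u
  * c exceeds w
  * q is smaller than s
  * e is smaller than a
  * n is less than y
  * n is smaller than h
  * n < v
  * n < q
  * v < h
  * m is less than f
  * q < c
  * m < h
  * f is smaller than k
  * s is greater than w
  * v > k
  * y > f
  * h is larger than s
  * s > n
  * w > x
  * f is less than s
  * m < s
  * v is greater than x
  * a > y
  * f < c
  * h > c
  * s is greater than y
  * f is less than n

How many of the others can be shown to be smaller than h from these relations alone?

Directly below h: m, n, v, c, s.
One step further: f, x, k, u, w, y, q (12 so far).
No other element is forced below h by the given relations, so the count is 12.

12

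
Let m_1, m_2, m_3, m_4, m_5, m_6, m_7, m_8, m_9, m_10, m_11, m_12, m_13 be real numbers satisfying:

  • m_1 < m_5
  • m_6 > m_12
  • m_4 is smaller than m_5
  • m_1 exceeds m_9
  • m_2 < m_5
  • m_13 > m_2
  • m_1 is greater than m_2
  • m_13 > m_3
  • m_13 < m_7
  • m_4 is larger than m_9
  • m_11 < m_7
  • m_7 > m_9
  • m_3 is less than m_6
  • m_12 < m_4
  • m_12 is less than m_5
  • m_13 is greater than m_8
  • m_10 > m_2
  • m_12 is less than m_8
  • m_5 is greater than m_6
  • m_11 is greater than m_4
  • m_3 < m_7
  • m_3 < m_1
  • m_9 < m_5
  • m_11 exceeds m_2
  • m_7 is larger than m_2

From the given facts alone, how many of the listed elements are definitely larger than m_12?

From m_12 the given relations immediately reach m_8, m_4, m_6, m_5.
From those, m_13, m_11 — 6 in total.
From those, m_7 — 7 in total.
No other element is forced above m_12 by the given relations, so the count is 7.

7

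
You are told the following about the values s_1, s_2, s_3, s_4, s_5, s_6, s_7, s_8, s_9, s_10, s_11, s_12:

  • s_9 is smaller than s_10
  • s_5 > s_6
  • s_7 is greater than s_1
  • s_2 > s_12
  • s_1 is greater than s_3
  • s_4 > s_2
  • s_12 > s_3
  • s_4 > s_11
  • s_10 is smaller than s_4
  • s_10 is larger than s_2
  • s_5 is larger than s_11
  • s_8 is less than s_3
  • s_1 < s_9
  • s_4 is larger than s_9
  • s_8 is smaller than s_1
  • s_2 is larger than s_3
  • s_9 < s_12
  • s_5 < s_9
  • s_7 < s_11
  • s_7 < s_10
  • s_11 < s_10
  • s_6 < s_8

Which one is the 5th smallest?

The consecutive relations fix a unique order: s_6 < s_8 < s_3 < s_1 < s_7 < s_11 < s_5 < s_9 < s_12 < s_2 < s_10 < s_4.
Counting 5 from the smallest end gives s_7.

s_7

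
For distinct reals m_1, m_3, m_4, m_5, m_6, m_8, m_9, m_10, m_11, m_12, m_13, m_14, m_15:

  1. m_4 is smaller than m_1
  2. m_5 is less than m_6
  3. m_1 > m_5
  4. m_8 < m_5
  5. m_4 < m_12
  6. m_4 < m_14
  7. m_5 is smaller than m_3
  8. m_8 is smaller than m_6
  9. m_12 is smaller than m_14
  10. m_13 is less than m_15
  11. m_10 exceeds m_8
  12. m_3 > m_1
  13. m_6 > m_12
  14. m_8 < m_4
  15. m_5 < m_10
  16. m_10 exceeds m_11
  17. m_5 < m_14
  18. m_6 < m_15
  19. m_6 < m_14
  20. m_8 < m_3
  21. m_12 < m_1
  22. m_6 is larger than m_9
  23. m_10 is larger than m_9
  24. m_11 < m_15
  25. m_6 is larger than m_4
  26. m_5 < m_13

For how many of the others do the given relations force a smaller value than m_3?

5

Directly below m_3: m_8, m_5, m_1.
One step further: m_4, m_12 (5 so far).
Nothing else is reachable below m_3; 5 in all.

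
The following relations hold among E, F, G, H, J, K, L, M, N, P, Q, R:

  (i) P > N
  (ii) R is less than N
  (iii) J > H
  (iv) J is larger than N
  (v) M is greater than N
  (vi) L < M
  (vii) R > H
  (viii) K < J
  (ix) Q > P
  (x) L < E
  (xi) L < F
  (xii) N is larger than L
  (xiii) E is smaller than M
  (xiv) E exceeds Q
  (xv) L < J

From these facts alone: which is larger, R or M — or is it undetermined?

R < N and N < P give R < P.
Then P < Q extends the chain to Q.
Then Q < E extends the chain to E.
With E < M: R < N < P < Q < E < M.
So M is larger.

M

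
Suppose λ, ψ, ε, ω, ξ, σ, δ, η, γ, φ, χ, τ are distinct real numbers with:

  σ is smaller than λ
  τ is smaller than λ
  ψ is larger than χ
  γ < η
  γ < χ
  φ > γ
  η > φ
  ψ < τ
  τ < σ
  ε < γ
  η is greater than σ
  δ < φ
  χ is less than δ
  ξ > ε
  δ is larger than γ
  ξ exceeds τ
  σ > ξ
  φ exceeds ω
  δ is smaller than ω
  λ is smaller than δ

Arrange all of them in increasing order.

Nothing is placed below ε, so it is least; from there ε < γ; γ < χ; χ < ψ; ψ < τ; τ < ξ; ξ < σ; σ < λ; λ < δ; δ < ω; ω < φ; φ < η, each given directly.

ε < γ < χ < ψ < τ < ξ < σ < λ < δ < ω < φ < η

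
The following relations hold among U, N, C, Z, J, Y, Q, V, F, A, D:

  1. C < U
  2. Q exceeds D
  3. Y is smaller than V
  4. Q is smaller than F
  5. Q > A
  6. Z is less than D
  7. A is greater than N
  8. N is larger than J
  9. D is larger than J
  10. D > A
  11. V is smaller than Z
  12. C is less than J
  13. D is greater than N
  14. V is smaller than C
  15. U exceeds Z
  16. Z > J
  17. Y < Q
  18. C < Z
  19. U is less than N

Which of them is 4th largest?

A

Piecing the relations together gives one ordering: Y < V < C < J < Z < U < N < A < D < Q < F.
The 4th largest is A.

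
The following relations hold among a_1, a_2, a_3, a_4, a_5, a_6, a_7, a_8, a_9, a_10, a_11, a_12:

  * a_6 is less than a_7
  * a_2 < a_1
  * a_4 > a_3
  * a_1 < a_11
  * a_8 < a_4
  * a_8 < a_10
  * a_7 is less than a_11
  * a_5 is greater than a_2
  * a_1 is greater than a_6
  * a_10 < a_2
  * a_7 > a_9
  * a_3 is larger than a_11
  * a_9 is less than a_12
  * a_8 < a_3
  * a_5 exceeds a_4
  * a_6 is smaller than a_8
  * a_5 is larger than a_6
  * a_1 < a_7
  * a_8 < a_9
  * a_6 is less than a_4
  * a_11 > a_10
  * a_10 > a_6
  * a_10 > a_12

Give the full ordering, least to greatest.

Nothing is placed below a_6, so it is least; from there a_6 < a_8; a_8 < a_9; a_9 < a_12; a_12 < a_10; a_10 < a_2; a_2 < a_1; a_1 < a_7; a_7 < a_11; a_11 < a_3; a_3 < a_4; a_4 < a_5, each given directly.

a_6 < a_8 < a_9 < a_12 < a_10 < a_2 < a_1 < a_7 < a_11 < a_3 < a_4 < a_5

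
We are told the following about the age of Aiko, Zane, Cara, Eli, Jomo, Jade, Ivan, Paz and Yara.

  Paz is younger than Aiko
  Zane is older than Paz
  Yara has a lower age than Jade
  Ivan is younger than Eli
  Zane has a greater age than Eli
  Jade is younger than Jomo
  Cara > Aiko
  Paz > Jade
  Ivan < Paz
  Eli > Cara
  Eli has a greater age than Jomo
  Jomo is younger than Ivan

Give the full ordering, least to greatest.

Yara < Jade < Jomo < Ivan < Paz < Aiko < Cara < Eli < Zane

The consecutive links are each given: Yara < Jade; Jade < Jomo; Jomo < Ivan; Ivan < Paz; Paz < Aiko; Aiko < Cara; Cara < Eli; Eli < Zane.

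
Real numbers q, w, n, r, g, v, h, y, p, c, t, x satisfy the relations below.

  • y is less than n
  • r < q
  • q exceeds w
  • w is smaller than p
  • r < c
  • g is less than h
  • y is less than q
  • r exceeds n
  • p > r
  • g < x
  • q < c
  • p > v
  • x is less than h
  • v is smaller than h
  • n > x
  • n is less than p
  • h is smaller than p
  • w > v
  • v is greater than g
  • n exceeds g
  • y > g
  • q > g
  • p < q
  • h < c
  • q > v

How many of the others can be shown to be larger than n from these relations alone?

4

Directly above n: r, p.
One step further: q, c (4 so far).
Nothing else is reachable above n; 4 in all.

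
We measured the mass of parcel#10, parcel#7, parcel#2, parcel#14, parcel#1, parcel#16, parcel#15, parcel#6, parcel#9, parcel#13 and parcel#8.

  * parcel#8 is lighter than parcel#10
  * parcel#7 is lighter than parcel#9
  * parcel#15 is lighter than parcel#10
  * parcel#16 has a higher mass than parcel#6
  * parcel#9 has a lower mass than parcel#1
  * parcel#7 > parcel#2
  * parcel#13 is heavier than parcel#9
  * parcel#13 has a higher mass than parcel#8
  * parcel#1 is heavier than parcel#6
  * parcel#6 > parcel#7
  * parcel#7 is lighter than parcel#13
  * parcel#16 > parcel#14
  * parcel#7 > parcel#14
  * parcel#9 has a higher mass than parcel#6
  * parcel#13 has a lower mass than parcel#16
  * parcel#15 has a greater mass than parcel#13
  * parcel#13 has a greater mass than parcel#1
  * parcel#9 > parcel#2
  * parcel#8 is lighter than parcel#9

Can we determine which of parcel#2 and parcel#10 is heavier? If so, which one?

parcel#10

Link the given pairs in sequence: parcel#2 < parcel#7; parcel#7 < parcel#6; parcel#6 < parcel#9; parcel#9 < parcel#1; parcel#1 < parcel#13; parcel#13 < parcel#15; parcel#15 < parcel#10.
Chaining these gives parcel#2 < parcel#7 < parcel#6 < parcel#9 < parcel#1 < parcel#13 < parcel#15 < parcel#10.
So parcel#10 is heavier.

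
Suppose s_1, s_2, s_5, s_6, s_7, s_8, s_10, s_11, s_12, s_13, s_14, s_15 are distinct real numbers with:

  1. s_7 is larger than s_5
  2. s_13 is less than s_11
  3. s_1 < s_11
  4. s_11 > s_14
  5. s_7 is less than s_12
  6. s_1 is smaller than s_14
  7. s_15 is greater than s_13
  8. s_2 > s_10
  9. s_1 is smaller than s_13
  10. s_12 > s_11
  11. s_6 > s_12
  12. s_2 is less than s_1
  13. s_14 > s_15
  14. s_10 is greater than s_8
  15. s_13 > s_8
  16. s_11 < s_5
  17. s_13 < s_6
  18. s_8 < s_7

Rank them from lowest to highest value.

Each adjacent pair is fixed by a given relation: s_8 < s_10; s_10 < s_2; s_2 < s_1; s_1 < s_13; s_13 < s_15; s_15 < s_14; s_14 < s_11; s_11 < s_5; s_5 < s_7; s_7 < s_12; s_12 < s_6. Chaining them end to end gives the full order.

s_8 < s_10 < s_2 < s_1 < s_13 < s_15 < s_14 < s_11 < s_5 < s_7 < s_12 < s_6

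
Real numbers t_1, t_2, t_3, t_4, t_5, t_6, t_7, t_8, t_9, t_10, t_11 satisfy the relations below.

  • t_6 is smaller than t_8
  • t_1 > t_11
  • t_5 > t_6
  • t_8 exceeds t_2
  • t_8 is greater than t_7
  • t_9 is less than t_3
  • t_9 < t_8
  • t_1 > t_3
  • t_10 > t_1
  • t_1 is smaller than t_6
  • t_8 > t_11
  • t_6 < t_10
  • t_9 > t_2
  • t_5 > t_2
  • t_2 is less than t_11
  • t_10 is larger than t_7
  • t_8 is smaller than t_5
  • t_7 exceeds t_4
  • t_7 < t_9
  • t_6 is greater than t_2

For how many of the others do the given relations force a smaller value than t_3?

From t_3 the given relations immediately reach t_9.
From those, t_2, t_7 — 3 in total.
From those, t_4 — 4 in total.
No other element is forced below t_3 by the given relations, so the count is 4.

4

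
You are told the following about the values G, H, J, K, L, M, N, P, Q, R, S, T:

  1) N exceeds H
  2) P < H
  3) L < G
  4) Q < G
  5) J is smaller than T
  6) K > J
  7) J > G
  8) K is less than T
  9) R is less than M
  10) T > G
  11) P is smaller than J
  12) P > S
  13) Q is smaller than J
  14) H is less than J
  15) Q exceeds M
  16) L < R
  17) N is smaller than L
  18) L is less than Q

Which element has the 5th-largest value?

The consecutive relations fix a unique order: S < P < H < N < L < R < M < Q < G < J < K < T.
The 5th largest is Q.

Q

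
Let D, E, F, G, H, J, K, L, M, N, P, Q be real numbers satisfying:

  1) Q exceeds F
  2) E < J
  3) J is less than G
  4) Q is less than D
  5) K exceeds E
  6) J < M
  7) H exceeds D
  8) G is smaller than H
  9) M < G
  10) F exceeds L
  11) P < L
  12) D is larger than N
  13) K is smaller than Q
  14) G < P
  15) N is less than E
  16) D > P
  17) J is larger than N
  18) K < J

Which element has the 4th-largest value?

F

Chaining the given pairs: N < E < K < J < M < G < P < L < F < Q < D < H.
Counting 4 from the largest end gives F.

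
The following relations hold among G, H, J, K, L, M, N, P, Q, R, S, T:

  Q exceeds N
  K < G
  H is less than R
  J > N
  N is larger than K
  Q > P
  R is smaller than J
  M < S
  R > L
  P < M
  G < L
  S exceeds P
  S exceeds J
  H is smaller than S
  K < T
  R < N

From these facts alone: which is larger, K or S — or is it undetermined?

S

Link the given pairs in sequence: K < G; G < L; L < R; R < N; N < J; J < S.
Chaining these gives K < G < L < R < N < J < S.
So S is larger.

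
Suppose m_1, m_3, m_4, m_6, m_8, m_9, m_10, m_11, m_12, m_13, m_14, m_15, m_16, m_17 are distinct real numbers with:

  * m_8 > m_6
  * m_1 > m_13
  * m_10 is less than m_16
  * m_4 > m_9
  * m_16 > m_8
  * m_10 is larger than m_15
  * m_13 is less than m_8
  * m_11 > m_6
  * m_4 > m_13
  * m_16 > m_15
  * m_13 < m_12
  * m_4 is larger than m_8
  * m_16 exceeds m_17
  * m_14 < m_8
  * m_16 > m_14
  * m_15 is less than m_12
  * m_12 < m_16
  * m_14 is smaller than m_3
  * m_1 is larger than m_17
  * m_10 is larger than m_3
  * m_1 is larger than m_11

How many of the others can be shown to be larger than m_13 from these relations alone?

5

The elements the relations force above m_13 are m_8, m_4, m_12, m_16, m_1 — no chain reaches any other.
That is 5.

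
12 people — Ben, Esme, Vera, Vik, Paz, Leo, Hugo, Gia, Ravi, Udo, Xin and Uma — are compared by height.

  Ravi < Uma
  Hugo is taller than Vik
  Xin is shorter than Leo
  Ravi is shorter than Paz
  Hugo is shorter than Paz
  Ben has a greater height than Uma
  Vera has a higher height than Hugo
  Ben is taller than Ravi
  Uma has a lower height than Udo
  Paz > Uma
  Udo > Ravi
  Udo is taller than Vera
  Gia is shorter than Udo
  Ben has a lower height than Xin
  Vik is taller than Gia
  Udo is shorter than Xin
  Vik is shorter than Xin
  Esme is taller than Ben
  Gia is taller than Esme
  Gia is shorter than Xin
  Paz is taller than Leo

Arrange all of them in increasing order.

Ravi < Uma < Ben < Esme < Gia < Vik < Hugo < Vera < Udo < Xin < Leo < Paz

Each adjacent pair is fixed by a given relation: Ravi < Uma; Uma < Ben; Ben < Esme; Esme < Gia; Gia < Vik; Vik < Hugo; Hugo < Vera; Vera < Udo; Udo < Xin; Xin < Leo; Leo < Paz. Chaining them end to end gives the full order.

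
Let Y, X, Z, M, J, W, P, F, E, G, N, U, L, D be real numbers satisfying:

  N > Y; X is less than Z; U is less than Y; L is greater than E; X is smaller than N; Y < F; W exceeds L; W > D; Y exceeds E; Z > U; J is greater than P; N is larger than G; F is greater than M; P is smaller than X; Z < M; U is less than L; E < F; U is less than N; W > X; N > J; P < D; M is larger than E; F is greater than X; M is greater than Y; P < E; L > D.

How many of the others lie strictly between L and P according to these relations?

2

Chaining upward from P reaches: E, X, Z, D, W, Y, M, F, J, N.
Chaining downward from L reaches: U, E, D.
Strictly between P and L are those in both lists: E, D — 2 elements.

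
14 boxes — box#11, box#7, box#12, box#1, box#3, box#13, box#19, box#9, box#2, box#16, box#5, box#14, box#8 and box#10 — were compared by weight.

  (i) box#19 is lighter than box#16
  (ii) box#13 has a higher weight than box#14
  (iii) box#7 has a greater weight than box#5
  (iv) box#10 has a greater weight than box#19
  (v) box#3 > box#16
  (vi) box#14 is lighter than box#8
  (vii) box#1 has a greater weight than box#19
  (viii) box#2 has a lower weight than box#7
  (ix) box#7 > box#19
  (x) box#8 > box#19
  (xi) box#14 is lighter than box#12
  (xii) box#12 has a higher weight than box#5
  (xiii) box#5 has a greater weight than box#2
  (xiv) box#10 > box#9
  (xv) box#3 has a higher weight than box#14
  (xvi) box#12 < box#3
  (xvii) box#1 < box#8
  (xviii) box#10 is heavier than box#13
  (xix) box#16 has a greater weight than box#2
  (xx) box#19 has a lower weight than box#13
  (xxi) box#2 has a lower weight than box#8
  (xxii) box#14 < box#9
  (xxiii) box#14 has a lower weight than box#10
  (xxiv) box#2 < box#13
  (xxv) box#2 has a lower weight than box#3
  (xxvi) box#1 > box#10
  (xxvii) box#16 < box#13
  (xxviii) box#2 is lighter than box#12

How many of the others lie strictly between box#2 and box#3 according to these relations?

3

The relations place box#2 below box#3. An element lies strictly between them when it is forced above box#2 and also forced below box#3.
Above box#2: {box#5, box#12, box#16, box#13, box#10, box#1, box#7, box#8}. Below box#3: {box#19, box#14, box#5, box#12, box#16}.
Intersection: {box#5, box#12, box#16} — 3.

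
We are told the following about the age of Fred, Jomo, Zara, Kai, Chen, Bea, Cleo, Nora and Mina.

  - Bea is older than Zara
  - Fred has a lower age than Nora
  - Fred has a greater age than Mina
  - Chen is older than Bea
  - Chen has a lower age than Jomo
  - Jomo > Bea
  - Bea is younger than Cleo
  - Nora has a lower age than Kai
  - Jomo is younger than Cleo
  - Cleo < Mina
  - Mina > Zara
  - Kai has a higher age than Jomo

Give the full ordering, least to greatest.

Zara < Bea < Chen < Jomo < Cleo < Mina < Fred < Nora < Kai

Nothing is placed below Zara, so it is least; from there Zara < Bea; Bea < Chen; Chen < Jomo; Jomo < Cleo; Cleo < Mina; Mina < Fred; Fred < Nora; Nora < Kai, each given directly.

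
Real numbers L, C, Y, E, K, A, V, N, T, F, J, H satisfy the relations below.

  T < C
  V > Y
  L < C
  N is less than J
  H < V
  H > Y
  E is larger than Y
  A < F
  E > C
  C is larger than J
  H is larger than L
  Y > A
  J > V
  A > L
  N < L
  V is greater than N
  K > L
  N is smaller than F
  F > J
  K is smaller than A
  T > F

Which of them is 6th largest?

The consecutive relations fix a unique order: N < L < K < A < Y < H < V < J < F < T < C < E.
The 6th largest is V.

V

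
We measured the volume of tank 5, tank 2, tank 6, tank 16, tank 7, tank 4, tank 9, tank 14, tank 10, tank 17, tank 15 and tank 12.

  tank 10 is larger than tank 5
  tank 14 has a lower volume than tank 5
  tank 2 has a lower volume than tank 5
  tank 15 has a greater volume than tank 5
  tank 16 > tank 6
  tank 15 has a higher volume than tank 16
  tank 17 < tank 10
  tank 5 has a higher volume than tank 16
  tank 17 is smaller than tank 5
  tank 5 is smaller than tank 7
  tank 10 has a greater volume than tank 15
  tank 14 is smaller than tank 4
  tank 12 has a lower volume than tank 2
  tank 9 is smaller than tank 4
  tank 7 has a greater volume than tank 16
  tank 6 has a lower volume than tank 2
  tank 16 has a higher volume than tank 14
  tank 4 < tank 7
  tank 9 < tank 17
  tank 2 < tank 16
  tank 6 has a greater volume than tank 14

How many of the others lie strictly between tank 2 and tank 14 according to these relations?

Chaining upward from tank 14 reaches: tank 6, tank 16, tank 4, tank 5, tank 15, tank 7, tank 10.
Chaining downward from tank 2 reaches: tank 12, tank 6.
Strictly between tank 14 and tank 2 are those in both lists: tank 6 — 1 element.

1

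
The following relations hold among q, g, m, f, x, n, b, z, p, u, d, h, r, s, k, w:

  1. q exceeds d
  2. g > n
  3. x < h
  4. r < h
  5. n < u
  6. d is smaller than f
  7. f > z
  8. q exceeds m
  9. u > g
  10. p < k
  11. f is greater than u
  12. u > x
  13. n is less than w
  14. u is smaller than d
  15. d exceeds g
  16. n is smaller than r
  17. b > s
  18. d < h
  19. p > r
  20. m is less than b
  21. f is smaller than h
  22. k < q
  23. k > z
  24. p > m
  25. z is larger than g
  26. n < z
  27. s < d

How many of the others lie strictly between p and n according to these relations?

The relations place n below p. An element lies strictly between them when it is forced above n and also forced below p.
Above n: {w, g, r, z, u, d, f, k, q, h}. Below p: {m, r}.
Intersection: {r} — 1.

1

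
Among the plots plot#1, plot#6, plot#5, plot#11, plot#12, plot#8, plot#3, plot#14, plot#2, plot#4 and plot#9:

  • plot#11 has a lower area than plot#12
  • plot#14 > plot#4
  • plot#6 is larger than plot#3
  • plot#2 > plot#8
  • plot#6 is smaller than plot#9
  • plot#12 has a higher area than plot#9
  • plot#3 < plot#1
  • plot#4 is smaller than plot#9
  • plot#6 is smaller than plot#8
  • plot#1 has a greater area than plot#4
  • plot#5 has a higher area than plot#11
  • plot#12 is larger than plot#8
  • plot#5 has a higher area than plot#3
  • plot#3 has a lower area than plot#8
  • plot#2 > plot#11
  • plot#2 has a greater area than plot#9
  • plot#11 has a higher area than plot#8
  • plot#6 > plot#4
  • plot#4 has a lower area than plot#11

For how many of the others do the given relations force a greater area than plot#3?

From plot#3 the given relations immediately reach plot#1, plot#6, plot#8, plot#5.
From those, plot#11, plot#9, plot#2, plot#12 — 8 in total.
Nothing else is reachable above plot#3; 8 in all.

8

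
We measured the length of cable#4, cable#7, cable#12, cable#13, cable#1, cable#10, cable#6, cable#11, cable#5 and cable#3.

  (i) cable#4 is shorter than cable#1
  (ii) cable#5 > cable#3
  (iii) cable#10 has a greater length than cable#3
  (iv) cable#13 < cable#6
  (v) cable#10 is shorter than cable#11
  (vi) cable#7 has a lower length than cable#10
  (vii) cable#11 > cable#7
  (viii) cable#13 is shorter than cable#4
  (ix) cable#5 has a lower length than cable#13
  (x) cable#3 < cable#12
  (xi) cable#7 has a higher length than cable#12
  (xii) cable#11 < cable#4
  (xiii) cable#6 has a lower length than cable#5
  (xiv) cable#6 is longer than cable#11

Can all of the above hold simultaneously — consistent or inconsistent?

inconsistent

We have cable#13 < cable#6 stated directly, yet also cable#6 < cable#5 < cable#13 by chaining the others — so cable#6 < cable#13. Contradiction.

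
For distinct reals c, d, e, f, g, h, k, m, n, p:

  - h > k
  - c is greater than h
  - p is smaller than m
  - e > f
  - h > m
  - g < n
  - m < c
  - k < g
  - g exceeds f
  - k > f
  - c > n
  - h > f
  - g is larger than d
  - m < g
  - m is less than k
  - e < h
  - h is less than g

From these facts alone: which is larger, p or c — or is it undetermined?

c

The relevant relations are p < m; m < k; k < h; h < g; g < n; n < c.
Chaining these gives p < m < k < h < g < n < c.
So c is larger.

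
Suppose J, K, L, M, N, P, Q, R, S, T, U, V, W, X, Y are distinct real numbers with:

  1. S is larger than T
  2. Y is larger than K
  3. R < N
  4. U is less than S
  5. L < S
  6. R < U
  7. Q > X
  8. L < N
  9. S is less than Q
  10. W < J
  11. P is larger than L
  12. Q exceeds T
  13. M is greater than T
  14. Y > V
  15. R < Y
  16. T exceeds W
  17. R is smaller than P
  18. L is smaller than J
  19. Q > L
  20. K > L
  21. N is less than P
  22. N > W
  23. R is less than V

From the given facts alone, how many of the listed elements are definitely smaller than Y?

The elements the relations force below Y are R, L, V, K — no chain reaches any other.
That is 4.

4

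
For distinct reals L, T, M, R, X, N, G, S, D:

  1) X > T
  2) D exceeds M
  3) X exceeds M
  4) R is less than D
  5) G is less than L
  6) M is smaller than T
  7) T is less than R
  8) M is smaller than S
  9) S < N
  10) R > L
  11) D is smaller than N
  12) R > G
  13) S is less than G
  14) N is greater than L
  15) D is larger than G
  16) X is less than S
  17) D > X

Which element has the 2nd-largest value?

D

Chaining the given pairs: M < T < X < S < G < L < R < D < N.
The 2nd largest is D.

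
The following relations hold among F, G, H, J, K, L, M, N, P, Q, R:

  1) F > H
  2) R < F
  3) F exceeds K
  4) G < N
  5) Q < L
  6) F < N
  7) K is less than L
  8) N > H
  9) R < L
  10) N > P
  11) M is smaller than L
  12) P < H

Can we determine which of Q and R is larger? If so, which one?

undetermined

Following every chain through R: above R we get F, N, L.
Q is not reached, and no chain runs the other way from Q to R.
So the given relations leave the order of R and Q undetermined.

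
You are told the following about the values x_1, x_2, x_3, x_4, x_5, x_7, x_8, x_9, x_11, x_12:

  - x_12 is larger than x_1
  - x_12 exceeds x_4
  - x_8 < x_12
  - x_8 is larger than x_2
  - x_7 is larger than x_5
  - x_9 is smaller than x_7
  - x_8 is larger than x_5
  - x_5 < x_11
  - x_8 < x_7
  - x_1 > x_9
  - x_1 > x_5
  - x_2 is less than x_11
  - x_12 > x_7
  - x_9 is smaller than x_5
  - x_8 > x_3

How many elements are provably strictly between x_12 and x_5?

3

Chaining upward from x_5 reaches: x_8, x_7, x_1, x_11.
Chaining downward from x_12 reaches: x_2, x_9, x_3, x_8, x_7, x_1, x_4.
Strictly between x_5 and x_12 are those in both lists: x_8, x_7, x_1 — 3 elements.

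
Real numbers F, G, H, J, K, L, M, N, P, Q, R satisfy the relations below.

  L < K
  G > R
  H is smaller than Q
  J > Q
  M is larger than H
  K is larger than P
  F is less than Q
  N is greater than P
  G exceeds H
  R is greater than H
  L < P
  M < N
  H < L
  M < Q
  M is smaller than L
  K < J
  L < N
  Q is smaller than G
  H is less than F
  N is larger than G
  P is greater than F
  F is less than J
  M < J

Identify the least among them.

M is not least since H < M; L is not least since H < L; F is not least since H < F; Q is not least since F < Q; P is not least since L < P; K is not least since P < K; J is not least since F < J; R is not least since H < R; G is not least since Q < G; N is not least since P < N.
Only H has nothing below it, so H is the least.

H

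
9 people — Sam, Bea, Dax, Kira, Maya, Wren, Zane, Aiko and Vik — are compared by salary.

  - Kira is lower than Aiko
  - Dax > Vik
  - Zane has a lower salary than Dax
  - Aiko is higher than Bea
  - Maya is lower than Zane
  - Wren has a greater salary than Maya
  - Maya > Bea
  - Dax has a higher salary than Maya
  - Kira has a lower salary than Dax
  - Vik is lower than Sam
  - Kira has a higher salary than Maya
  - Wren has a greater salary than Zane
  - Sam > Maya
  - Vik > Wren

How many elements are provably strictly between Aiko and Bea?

2

Chaining upward from Bea reaches: Maya, Zane, Wren, Vik, Kira, Dax, Sam.
Chaining downward from Aiko reaches: Maya, Kira.
Strictly between Bea and Aiko are those in both lists: Maya, Kira — 2 elements.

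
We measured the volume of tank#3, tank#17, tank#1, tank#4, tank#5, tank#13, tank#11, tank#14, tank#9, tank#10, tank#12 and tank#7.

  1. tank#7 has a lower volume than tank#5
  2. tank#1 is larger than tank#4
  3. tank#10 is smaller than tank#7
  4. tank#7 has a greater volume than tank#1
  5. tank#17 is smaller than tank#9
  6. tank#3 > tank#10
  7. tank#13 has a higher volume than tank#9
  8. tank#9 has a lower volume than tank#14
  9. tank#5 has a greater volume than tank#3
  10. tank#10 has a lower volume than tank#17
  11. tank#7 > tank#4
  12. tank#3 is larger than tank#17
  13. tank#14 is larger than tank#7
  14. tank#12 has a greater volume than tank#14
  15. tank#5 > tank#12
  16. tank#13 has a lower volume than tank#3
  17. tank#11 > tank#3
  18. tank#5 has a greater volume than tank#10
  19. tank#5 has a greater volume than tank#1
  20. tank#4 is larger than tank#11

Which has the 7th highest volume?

tank#11

Chaining the given pairs: tank#10 < tank#17 < tank#9 < tank#13 < tank#3 < tank#11 < tank#4 < tank#1 < tank#7 < tank#14 < tank#12 < tank#5.
The 7th largest is tank#11.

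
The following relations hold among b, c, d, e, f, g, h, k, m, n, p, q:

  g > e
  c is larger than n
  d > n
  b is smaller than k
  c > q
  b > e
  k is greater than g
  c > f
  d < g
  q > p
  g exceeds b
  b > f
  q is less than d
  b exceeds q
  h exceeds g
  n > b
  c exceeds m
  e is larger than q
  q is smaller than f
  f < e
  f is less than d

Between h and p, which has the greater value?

h

Chaining the given relations: p < q < f < e < b < n < d < g < h.
So p < h; h is the larger of the two.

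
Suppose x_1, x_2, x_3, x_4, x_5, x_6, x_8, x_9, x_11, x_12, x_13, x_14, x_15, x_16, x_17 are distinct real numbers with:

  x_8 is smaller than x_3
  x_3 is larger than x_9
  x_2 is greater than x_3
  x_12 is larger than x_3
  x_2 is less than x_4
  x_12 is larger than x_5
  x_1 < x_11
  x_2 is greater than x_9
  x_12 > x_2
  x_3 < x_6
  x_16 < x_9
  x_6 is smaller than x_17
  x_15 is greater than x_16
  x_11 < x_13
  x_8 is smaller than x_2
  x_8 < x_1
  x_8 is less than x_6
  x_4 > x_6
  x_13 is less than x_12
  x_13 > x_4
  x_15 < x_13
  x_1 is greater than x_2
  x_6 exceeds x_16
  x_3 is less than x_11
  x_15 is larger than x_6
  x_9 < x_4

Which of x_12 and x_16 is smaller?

Link the given pairs in sequence: x_16 < x_9; x_9 < x_3; x_3 < x_2; x_2 < x_1; x_1 < x_11; x_11 < x_13; x_13 < x_12.
Chaining these gives x_16 < x_9 < x_3 < x_2 < x_1 < x_11 < x_13 < x_12.
So x_16 < x_12; x_16 is the smaller of the two.

x_16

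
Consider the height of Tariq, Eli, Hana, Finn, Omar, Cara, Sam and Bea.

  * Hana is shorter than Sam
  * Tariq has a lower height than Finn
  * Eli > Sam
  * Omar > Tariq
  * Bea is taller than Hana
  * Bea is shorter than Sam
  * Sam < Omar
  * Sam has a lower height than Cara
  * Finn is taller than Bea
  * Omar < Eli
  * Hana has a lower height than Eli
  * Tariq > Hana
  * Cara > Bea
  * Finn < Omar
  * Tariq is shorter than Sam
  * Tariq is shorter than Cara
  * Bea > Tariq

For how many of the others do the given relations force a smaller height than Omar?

5

The elements the relations force below Omar are Hana, Tariq, Bea, Finn, Sam — no chain reaches any other.
That is 5.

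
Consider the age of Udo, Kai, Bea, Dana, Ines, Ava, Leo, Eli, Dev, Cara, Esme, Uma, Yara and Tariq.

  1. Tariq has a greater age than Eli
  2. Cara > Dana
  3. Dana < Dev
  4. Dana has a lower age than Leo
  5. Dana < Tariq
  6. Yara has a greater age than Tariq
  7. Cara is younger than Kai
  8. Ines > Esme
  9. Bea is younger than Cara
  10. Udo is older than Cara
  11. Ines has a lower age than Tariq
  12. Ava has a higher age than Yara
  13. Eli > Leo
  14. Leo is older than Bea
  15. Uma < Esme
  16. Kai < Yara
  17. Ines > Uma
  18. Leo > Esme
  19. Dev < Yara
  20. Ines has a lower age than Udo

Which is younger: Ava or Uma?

Uma < Esme < Ines < Tariq < Yara < Ava, by transitivity through Esme, Ines, Tariq, Yara.
So Uma < Ava; Uma is the younger of the two.

Uma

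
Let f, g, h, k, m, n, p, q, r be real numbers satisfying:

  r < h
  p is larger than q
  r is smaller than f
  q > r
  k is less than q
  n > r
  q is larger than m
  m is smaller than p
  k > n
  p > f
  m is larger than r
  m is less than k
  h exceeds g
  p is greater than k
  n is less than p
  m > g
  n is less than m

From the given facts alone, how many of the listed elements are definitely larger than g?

5

From g the given relations immediately reach m, h.
From those, k, q, p — 5 in total.
No other element is forced above g by the given relations, so the count is 5.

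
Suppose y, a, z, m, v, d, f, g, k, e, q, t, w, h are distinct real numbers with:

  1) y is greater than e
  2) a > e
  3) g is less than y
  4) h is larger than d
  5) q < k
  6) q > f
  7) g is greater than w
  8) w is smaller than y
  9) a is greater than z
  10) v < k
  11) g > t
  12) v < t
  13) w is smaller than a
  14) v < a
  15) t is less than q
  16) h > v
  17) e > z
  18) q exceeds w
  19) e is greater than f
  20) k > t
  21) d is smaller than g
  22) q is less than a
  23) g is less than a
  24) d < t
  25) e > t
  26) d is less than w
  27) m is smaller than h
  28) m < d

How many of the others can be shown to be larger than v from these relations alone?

Directly above v: t, k, a, h.
One step further: g, e, q (7 so far).
One step further: y (8 so far).
No other element is forced above v by the given relations, so the count is 8.

8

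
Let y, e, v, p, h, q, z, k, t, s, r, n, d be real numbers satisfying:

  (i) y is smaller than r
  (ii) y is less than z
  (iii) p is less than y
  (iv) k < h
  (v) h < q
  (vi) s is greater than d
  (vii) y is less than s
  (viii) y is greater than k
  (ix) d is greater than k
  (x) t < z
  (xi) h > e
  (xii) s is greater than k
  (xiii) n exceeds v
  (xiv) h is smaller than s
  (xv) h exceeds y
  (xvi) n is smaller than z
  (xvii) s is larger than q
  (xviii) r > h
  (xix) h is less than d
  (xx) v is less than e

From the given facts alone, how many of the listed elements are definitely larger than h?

4

Directly above h: q, d, r, s.
No other element is forced above h by the given relations, so the count is 4.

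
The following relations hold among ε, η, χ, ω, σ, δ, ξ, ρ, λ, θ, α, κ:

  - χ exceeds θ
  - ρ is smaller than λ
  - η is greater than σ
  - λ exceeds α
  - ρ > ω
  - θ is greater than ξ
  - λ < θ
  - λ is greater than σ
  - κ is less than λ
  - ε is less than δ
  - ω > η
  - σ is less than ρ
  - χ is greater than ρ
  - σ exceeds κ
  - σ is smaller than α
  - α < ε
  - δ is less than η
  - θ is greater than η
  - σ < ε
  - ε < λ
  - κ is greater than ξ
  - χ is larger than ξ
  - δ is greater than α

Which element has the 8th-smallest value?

Piecing the relations together gives one ordering: ξ < κ < σ < α < ε < δ < η < ω < ρ < λ < θ < χ.
The 8th smallest is ω.

ω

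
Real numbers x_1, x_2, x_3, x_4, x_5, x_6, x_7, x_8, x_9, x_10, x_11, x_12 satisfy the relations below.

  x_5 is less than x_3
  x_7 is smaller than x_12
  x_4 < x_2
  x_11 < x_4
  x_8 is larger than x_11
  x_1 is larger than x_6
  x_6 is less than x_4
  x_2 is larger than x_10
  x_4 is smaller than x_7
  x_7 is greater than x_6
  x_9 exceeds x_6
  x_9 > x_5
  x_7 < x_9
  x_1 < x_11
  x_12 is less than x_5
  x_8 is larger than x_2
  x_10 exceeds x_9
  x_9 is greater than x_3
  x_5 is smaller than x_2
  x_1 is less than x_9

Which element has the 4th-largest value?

Piecing the relations together gives one ordering: x_6 < x_1 < x_11 < x_4 < x_7 < x_12 < x_5 < x_3 < x_9 < x_10 < x_2 < x_8.
Counting 4 from the largest end gives x_9.

x_9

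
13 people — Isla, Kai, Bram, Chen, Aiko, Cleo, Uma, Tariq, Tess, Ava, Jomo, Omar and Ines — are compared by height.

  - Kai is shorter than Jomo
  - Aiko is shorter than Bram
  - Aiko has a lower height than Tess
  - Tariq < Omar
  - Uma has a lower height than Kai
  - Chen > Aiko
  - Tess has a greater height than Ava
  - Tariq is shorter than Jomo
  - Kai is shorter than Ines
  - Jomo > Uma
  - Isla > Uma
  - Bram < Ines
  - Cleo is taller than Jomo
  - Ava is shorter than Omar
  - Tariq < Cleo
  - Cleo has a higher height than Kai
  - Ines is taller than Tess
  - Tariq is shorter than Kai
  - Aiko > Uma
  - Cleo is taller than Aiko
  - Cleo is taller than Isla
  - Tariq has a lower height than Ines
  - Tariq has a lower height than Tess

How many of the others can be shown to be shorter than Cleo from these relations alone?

Directly below Cleo: Tariq, Aiko, Kai, Isla, Jomo.
One step further: Uma (6 so far).
No other element is forced below Cleo by the given relations, so the count is 6.

6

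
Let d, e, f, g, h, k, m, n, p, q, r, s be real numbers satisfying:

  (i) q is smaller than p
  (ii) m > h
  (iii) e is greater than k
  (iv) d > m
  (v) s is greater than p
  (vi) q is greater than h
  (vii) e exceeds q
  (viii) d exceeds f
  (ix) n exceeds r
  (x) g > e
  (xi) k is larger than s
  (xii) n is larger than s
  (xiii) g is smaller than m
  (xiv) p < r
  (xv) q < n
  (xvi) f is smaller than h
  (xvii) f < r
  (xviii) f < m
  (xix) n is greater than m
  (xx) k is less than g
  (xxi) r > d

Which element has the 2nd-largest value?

r

Piecing the relations together gives one ordering: f < h < q < p < s < k < e < g < m < d < r < n.
Counting 2 from the largest end gives r.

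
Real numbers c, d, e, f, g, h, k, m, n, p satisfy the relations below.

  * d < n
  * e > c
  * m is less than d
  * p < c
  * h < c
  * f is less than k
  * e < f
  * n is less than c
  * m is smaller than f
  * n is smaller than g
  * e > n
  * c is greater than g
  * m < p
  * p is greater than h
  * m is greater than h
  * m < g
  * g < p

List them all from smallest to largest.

The consecutive links are each given: h < m; m < d; d < n; n < g; g < p; p < c; c < e; e < f; f < k.

h < m < d < n < g < p < c < e < f < k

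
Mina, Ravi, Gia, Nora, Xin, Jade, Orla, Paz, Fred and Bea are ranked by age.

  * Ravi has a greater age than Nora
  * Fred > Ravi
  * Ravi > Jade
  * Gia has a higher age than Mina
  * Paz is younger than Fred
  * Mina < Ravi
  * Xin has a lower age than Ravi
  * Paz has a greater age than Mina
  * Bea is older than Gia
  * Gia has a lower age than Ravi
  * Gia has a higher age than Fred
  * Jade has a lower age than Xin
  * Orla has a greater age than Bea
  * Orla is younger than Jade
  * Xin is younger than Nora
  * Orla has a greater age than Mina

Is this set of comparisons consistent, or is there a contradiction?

We have Ravi < Fred stated directly, yet also Fred < Gia < Bea < Orla < Jade < Xin < Nora < Ravi by chaining the others — so Fred < Ravi. Contradiction.

inconsistent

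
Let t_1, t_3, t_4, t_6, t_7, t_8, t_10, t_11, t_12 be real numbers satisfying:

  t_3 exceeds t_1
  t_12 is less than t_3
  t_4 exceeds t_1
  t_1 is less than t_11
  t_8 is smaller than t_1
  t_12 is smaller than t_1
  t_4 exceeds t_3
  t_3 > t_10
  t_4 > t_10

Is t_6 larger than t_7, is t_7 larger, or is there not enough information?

undetermined

Following every chain through t_7: nothing is chained to t_7.
t_6 is not reached, and no chain runs the other way from t_6 to t_7.
So the given relations leave the order of t_7 and t_6 undetermined.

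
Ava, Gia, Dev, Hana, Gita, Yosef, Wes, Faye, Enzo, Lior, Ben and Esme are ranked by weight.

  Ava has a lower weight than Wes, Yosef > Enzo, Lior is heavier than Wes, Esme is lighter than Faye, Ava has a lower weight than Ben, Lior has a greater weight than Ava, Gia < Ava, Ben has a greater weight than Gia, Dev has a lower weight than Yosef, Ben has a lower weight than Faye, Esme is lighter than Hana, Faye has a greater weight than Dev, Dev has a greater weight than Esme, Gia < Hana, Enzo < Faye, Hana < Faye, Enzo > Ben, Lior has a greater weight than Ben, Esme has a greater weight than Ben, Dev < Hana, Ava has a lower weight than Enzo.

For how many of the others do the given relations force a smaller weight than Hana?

The elements the relations force below Hana are Gia, Ava, Ben, Esme, Dev — no chain reaches any other.
That is 5.

5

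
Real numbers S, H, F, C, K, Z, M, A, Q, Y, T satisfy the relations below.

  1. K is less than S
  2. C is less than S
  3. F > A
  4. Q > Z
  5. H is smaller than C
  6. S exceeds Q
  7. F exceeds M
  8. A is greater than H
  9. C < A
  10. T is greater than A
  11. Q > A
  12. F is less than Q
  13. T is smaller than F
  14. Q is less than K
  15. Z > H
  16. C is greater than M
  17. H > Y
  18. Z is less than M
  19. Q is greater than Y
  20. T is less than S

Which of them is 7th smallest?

T

The consecutive relations fix a unique order: Y < H < Z < M < C < A < T < F < Q < K < S.
The 7th smallest is T.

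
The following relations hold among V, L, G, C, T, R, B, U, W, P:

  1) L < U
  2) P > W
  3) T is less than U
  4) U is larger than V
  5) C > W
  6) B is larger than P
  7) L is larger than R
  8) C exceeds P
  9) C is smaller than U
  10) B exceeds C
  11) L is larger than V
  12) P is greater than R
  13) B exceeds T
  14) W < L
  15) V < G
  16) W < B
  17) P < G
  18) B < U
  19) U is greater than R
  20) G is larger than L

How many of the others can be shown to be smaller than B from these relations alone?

5

The elements the relations force below B are T, R, W, P, C — no chain reaches any other.
That is 5.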